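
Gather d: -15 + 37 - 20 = 2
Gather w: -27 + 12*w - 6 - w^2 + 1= -w^2 + 12*w - 32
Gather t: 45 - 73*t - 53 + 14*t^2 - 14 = 14*t^2 - 73*t - 22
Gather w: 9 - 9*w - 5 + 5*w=4 - 4*w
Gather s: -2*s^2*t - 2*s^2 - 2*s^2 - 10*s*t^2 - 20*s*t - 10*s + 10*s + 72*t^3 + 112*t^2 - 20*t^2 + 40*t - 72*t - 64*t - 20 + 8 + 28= s^2*(-2*t - 4) + s*(-10*t^2 - 20*t) + 72*t^3 + 92*t^2 - 96*t + 16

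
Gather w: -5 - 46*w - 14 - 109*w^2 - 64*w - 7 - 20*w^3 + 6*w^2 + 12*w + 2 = -20*w^3 - 103*w^2 - 98*w - 24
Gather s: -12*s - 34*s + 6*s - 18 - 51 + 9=-40*s - 60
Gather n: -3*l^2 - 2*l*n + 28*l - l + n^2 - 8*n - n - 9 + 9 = -3*l^2 + 27*l + n^2 + n*(-2*l - 9)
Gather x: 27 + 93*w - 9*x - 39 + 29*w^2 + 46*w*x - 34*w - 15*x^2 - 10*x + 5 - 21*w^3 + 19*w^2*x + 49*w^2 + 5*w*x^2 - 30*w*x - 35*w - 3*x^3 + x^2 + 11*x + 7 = -21*w^3 + 78*w^2 + 24*w - 3*x^3 + x^2*(5*w - 14) + x*(19*w^2 + 16*w - 8)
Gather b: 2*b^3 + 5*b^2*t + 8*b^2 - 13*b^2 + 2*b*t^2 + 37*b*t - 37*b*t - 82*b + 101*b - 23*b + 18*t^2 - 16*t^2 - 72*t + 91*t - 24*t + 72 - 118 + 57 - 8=2*b^3 + b^2*(5*t - 5) + b*(2*t^2 - 4) + 2*t^2 - 5*t + 3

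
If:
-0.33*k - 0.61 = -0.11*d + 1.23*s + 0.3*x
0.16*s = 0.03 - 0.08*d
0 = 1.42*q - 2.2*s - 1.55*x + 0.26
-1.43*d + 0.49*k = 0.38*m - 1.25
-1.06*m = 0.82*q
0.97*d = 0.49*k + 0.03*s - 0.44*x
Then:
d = 0.35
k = -0.53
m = 1.28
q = -1.66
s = 0.01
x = -1.37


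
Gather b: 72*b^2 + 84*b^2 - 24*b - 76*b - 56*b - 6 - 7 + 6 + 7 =156*b^2 - 156*b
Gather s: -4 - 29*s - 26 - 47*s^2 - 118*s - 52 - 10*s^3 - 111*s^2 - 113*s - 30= -10*s^3 - 158*s^2 - 260*s - 112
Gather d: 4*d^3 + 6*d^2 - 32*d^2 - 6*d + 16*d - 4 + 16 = 4*d^3 - 26*d^2 + 10*d + 12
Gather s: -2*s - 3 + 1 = -2*s - 2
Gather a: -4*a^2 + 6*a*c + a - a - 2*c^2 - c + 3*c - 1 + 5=-4*a^2 + 6*a*c - 2*c^2 + 2*c + 4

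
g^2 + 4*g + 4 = (g + 2)^2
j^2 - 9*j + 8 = (j - 8)*(j - 1)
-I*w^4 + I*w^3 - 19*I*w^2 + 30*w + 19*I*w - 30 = (w - 5*I)*(w + 2*I)*(w + 3*I)*(-I*w + I)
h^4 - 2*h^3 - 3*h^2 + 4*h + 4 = (h - 2)^2*(h + 1)^2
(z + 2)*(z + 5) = z^2 + 7*z + 10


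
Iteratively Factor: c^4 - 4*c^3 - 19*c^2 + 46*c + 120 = (c - 5)*(c^3 + c^2 - 14*c - 24) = (c - 5)*(c + 3)*(c^2 - 2*c - 8) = (c - 5)*(c - 4)*(c + 3)*(c + 2)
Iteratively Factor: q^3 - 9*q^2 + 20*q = (q - 4)*(q^2 - 5*q) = q*(q - 4)*(q - 5)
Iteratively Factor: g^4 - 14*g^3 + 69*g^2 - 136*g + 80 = (g - 5)*(g^3 - 9*g^2 + 24*g - 16) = (g - 5)*(g - 4)*(g^2 - 5*g + 4) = (g - 5)*(g - 4)*(g - 1)*(g - 4)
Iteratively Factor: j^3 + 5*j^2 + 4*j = (j + 1)*(j^2 + 4*j) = j*(j + 1)*(j + 4)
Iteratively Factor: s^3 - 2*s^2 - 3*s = (s + 1)*(s^2 - 3*s) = (s - 3)*(s + 1)*(s)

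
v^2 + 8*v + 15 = (v + 3)*(v + 5)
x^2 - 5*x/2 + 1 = (x - 2)*(x - 1/2)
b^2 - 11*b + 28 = (b - 7)*(b - 4)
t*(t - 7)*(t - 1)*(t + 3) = t^4 - 5*t^3 - 17*t^2 + 21*t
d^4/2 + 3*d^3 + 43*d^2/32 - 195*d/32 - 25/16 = (d/2 + 1)*(d - 5/4)*(d + 1/4)*(d + 5)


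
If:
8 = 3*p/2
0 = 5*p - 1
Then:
No Solution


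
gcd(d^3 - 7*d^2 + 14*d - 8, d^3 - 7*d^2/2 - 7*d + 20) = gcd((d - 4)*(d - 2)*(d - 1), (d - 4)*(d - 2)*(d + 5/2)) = d^2 - 6*d + 8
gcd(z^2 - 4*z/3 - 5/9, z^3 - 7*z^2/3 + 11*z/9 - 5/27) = z - 5/3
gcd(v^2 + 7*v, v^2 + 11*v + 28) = v + 7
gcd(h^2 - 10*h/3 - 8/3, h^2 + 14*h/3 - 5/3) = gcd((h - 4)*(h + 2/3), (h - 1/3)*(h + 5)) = 1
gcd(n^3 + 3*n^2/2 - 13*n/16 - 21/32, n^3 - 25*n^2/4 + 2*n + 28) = n + 7/4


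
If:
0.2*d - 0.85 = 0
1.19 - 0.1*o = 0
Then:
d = 4.25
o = 11.90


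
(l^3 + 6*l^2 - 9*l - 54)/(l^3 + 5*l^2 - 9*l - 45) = (l + 6)/(l + 5)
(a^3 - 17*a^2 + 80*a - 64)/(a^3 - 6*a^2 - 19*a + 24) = (a - 8)/(a + 3)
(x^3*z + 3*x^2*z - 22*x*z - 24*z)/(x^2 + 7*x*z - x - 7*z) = z*(x^3 + 3*x^2 - 22*x - 24)/(x^2 + 7*x*z - x - 7*z)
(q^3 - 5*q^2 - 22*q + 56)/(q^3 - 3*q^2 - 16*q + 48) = (q^2 - 9*q + 14)/(q^2 - 7*q + 12)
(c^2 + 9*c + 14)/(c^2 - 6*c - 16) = (c + 7)/(c - 8)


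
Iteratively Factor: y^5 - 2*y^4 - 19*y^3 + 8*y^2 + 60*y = (y - 5)*(y^4 + 3*y^3 - 4*y^2 - 12*y) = y*(y - 5)*(y^3 + 3*y^2 - 4*y - 12) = y*(y - 5)*(y + 3)*(y^2 - 4) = y*(y - 5)*(y - 2)*(y + 3)*(y + 2)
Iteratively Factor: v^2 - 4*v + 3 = (v - 1)*(v - 3)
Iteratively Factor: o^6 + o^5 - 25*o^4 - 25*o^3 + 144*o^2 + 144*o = (o + 1)*(o^5 - 25*o^3 + 144*o) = (o - 4)*(o + 1)*(o^4 + 4*o^3 - 9*o^2 - 36*o) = (o - 4)*(o + 1)*(o + 3)*(o^3 + o^2 - 12*o) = (o - 4)*(o - 3)*(o + 1)*(o + 3)*(o^2 + 4*o) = (o - 4)*(o - 3)*(o + 1)*(o + 3)*(o + 4)*(o)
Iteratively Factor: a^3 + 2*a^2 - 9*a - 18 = (a + 3)*(a^2 - a - 6) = (a + 2)*(a + 3)*(a - 3)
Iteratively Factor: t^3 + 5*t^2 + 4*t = (t + 1)*(t^2 + 4*t) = (t + 1)*(t + 4)*(t)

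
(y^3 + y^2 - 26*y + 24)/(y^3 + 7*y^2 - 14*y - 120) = (y - 1)/(y + 5)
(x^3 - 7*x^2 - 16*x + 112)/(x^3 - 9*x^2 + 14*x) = (x^2 - 16)/(x*(x - 2))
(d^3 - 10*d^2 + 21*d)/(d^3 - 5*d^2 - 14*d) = (d - 3)/(d + 2)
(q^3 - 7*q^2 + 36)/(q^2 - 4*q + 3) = (q^2 - 4*q - 12)/(q - 1)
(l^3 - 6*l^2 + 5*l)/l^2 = l - 6 + 5/l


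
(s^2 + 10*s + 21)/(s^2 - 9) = (s + 7)/(s - 3)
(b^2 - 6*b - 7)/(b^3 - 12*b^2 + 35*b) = (b + 1)/(b*(b - 5))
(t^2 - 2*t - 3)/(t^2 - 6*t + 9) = (t + 1)/(t - 3)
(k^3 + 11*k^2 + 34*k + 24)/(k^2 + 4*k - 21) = (k^3 + 11*k^2 + 34*k + 24)/(k^2 + 4*k - 21)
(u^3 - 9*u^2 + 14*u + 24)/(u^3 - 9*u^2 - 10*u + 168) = (u^2 - 3*u - 4)/(u^2 - 3*u - 28)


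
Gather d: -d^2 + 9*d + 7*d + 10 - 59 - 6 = -d^2 + 16*d - 55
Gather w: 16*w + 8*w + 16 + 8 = 24*w + 24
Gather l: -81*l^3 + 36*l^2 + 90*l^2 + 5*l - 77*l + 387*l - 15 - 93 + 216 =-81*l^3 + 126*l^2 + 315*l + 108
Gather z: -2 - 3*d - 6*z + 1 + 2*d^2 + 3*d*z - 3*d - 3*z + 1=2*d^2 - 6*d + z*(3*d - 9)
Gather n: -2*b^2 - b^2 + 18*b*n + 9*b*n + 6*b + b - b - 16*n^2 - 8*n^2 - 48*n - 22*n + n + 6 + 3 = -3*b^2 + 6*b - 24*n^2 + n*(27*b - 69) + 9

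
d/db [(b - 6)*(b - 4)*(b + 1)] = 3*b^2 - 18*b + 14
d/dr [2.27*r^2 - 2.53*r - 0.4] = 4.54*r - 2.53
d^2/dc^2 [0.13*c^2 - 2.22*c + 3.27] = 0.260000000000000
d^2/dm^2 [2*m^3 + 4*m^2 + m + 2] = 12*m + 8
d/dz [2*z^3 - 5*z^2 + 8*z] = 6*z^2 - 10*z + 8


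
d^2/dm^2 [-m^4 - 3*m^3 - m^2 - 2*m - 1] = -12*m^2 - 18*m - 2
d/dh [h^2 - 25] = 2*h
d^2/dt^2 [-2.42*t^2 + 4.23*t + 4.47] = -4.84000000000000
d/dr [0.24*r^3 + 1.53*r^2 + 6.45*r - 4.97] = 0.72*r^2 + 3.06*r + 6.45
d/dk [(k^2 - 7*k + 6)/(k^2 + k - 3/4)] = 4*(32*k^2 - 54*k - 3)/(16*k^4 + 32*k^3 - 8*k^2 - 24*k + 9)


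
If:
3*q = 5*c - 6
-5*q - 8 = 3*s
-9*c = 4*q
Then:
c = 24/47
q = -54/47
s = -106/141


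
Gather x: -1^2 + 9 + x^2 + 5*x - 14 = x^2 + 5*x - 6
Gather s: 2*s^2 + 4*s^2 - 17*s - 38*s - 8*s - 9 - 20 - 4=6*s^2 - 63*s - 33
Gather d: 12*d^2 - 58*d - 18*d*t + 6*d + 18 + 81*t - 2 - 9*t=12*d^2 + d*(-18*t - 52) + 72*t + 16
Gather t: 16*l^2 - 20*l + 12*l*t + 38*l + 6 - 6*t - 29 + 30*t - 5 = 16*l^2 + 18*l + t*(12*l + 24) - 28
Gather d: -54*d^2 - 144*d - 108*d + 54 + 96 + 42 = -54*d^2 - 252*d + 192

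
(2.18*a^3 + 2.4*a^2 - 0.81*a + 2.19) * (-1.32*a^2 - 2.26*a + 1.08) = -2.8776*a^5 - 8.0948*a^4 - 2.0004*a^3 + 1.5318*a^2 - 5.8242*a + 2.3652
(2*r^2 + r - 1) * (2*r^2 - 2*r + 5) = 4*r^4 - 2*r^3 + 6*r^2 + 7*r - 5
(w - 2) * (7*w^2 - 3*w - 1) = 7*w^3 - 17*w^2 + 5*w + 2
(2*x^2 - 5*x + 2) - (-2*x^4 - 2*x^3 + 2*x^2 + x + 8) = 2*x^4 + 2*x^3 - 6*x - 6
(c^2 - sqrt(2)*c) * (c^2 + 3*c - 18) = c^4 - sqrt(2)*c^3 + 3*c^3 - 18*c^2 - 3*sqrt(2)*c^2 + 18*sqrt(2)*c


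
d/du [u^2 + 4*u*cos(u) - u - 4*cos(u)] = -4*u*sin(u) + 2*u + 4*sqrt(2)*sin(u + pi/4) - 1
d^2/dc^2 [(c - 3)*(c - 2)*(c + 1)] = 6*c - 8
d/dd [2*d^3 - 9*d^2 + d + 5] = 6*d^2 - 18*d + 1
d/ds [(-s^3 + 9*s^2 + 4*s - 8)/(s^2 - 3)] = (-s^4 + 5*s^2 - 38*s - 12)/(s^4 - 6*s^2 + 9)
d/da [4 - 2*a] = -2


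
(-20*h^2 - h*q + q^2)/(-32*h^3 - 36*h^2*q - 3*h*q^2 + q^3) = (-5*h + q)/(-8*h^2 - 7*h*q + q^2)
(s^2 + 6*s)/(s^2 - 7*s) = (s + 6)/(s - 7)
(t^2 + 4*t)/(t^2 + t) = (t + 4)/(t + 1)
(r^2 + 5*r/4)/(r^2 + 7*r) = (r + 5/4)/(r + 7)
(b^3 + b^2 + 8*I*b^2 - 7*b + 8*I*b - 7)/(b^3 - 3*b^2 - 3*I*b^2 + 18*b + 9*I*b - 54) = (b^3 + b^2*(1 + 8*I) + b*(-7 + 8*I) - 7)/(b^3 - 3*b^2*(1 + I) + 9*b*(2 + I) - 54)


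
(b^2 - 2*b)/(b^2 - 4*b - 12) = b*(2 - b)/(-b^2 + 4*b + 12)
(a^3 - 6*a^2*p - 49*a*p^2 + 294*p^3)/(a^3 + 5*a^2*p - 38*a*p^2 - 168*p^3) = (a - 7*p)/(a + 4*p)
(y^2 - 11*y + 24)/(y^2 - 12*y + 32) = (y - 3)/(y - 4)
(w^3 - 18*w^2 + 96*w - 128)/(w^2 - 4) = (w^2 - 16*w + 64)/(w + 2)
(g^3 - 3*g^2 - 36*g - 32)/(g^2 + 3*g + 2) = (g^2 - 4*g - 32)/(g + 2)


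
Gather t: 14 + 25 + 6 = 45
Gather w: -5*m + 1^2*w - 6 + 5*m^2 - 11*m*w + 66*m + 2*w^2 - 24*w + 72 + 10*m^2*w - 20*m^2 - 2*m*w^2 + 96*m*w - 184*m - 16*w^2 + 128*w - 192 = -15*m^2 - 123*m + w^2*(-2*m - 14) + w*(10*m^2 + 85*m + 105) - 126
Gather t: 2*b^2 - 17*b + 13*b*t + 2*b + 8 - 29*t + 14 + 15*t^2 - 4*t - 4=2*b^2 - 15*b + 15*t^2 + t*(13*b - 33) + 18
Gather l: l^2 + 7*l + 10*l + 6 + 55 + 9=l^2 + 17*l + 70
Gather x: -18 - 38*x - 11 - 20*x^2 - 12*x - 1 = -20*x^2 - 50*x - 30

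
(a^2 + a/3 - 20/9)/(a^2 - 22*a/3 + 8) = (a + 5/3)/(a - 6)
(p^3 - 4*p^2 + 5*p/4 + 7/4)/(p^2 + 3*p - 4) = (p^2 - 3*p - 7/4)/(p + 4)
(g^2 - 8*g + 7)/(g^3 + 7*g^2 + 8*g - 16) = (g - 7)/(g^2 + 8*g + 16)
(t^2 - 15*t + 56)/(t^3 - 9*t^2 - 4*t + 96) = (t - 7)/(t^2 - t - 12)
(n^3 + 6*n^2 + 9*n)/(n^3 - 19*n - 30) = n*(n + 3)/(n^2 - 3*n - 10)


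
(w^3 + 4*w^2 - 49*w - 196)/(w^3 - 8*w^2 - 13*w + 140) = (w + 7)/(w - 5)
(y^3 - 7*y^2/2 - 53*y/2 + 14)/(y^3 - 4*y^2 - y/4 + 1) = 2*(y^2 - 3*y - 28)/(2*y^2 - 7*y - 4)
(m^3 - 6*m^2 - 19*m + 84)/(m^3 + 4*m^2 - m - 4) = (m^2 - 10*m + 21)/(m^2 - 1)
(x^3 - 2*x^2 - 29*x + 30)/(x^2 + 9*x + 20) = (x^2 - 7*x + 6)/(x + 4)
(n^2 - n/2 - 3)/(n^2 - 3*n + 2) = (n + 3/2)/(n - 1)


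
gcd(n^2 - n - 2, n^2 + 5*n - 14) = n - 2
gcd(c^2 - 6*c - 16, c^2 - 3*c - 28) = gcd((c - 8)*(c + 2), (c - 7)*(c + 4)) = 1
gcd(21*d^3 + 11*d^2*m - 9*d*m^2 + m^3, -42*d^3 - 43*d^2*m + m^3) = 7*d^2 + 6*d*m - m^2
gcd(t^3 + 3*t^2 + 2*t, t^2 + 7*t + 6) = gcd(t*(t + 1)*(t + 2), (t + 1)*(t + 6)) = t + 1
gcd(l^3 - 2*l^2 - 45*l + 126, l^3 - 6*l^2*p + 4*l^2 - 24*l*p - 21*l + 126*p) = l^2 + 4*l - 21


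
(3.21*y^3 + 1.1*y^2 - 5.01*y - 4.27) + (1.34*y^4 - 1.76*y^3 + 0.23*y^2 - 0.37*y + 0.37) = 1.34*y^4 + 1.45*y^3 + 1.33*y^2 - 5.38*y - 3.9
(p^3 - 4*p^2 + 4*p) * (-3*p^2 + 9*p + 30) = -3*p^5 + 21*p^4 - 18*p^3 - 84*p^2 + 120*p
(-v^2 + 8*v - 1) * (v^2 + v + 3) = -v^4 + 7*v^3 + 4*v^2 + 23*v - 3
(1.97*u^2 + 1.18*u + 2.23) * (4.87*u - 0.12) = 9.5939*u^3 + 5.5102*u^2 + 10.7185*u - 0.2676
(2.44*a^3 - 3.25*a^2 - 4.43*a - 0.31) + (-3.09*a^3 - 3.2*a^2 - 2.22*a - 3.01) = -0.65*a^3 - 6.45*a^2 - 6.65*a - 3.32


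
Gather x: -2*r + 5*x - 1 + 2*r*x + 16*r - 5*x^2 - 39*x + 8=14*r - 5*x^2 + x*(2*r - 34) + 7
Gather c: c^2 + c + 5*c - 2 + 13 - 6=c^2 + 6*c + 5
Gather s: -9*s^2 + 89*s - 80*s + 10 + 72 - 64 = -9*s^2 + 9*s + 18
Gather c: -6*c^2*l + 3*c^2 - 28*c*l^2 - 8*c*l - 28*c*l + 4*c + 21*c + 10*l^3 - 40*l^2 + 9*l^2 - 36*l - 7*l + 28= c^2*(3 - 6*l) + c*(-28*l^2 - 36*l + 25) + 10*l^3 - 31*l^2 - 43*l + 28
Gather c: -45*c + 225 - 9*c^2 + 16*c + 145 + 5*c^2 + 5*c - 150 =-4*c^2 - 24*c + 220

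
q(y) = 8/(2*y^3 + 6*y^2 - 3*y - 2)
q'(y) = 8*(-6*y^2 - 12*y + 3)/(2*y^3 + 6*y^2 - 3*y - 2)^2 = 24*(-2*y^2 - 4*y + 1)/(2*y^3 + 6*y^2 - 3*y - 2)^2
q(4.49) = 0.03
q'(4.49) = -0.02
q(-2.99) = 1.12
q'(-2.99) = -2.31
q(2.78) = 0.10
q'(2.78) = -0.10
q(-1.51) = 0.86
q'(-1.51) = 0.68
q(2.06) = 0.23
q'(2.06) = -0.31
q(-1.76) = 0.73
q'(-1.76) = 0.37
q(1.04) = 2.21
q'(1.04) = -9.75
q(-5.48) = -0.06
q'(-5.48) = -0.05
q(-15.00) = 0.00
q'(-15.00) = 0.00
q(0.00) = -4.00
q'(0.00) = 6.00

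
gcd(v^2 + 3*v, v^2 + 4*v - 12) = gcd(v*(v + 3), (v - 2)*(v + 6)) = 1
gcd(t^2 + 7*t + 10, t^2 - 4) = t + 2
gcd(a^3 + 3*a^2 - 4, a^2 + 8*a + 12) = a + 2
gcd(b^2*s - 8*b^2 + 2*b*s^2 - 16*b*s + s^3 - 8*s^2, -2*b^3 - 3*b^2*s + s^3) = b^2 + 2*b*s + s^2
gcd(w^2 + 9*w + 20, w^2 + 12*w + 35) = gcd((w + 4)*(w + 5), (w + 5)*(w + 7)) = w + 5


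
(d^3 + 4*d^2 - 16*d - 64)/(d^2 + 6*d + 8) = (d^2 - 16)/(d + 2)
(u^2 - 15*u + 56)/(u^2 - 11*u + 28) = (u - 8)/(u - 4)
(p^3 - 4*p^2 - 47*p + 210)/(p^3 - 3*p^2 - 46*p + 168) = (p - 5)/(p - 4)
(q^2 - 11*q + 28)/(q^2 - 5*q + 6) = (q^2 - 11*q + 28)/(q^2 - 5*q + 6)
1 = 1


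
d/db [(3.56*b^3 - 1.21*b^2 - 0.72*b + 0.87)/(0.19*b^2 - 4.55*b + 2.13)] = (0.6764*b^4 - 32.396*b^3 + 28.3907*b^2 - 5.4852*b + 2.4249)/(0.0361*b^4 - 1.729*b^3 + 21.5119*b^2 - 19.383*b + 4.5369)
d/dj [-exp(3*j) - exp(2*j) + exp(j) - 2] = (-3*exp(2*j) - 2*exp(j) + 1)*exp(j)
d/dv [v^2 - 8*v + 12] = 2*v - 8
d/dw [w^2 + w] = 2*w + 1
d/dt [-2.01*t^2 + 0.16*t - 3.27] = 0.16 - 4.02*t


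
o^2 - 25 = (o - 5)*(o + 5)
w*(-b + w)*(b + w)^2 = -b^3*w - b^2*w^2 + b*w^3 + w^4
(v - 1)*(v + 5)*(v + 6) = v^3 + 10*v^2 + 19*v - 30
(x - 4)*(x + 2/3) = x^2 - 10*x/3 - 8/3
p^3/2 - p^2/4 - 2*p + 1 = (p/2 + 1)*(p - 2)*(p - 1/2)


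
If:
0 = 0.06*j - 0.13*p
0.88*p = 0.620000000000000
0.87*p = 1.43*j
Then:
No Solution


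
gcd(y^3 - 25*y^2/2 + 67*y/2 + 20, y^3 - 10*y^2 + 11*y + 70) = y - 5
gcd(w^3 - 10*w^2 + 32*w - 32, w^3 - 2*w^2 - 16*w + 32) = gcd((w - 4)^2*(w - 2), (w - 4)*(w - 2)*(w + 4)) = w^2 - 6*w + 8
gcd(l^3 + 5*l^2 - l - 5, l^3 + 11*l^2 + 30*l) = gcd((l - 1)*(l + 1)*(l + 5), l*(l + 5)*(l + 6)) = l + 5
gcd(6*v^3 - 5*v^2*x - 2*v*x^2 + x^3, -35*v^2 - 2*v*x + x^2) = 1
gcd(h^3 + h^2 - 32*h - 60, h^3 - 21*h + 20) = h + 5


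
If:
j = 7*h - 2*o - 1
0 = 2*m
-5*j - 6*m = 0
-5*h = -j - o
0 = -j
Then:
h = -1/3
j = 0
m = 0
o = -5/3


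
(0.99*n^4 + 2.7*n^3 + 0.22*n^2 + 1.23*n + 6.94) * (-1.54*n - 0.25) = -1.5246*n^5 - 4.4055*n^4 - 1.0138*n^3 - 1.9492*n^2 - 10.9951*n - 1.735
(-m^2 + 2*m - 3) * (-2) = 2*m^2 - 4*m + 6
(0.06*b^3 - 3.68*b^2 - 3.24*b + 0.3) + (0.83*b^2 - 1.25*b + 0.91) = 0.06*b^3 - 2.85*b^2 - 4.49*b + 1.21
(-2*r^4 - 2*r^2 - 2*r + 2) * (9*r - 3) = -18*r^5 + 6*r^4 - 18*r^3 - 12*r^2 + 24*r - 6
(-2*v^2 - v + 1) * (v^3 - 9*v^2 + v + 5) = -2*v^5 + 17*v^4 + 8*v^3 - 20*v^2 - 4*v + 5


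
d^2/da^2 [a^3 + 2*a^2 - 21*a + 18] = 6*a + 4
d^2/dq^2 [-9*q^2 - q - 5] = -18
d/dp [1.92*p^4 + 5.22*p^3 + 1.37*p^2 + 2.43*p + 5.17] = 7.68*p^3 + 15.66*p^2 + 2.74*p + 2.43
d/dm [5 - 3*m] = -3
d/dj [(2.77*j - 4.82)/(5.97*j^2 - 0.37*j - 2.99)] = (-16.5369*j^2 + 57.5508*j - 10.0657)/(35.6409*j^4 - 4.4178*j^3 - 35.5637*j^2 + 2.2126*j + 8.9401)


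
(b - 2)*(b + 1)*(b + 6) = b^3 + 5*b^2 - 8*b - 12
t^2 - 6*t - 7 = (t - 7)*(t + 1)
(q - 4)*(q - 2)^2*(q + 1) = q^4 - 7*q^3 + 12*q^2 + 4*q - 16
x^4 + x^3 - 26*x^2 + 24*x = x*(x - 4)*(x - 1)*(x + 6)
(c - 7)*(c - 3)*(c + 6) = c^3 - 4*c^2 - 39*c + 126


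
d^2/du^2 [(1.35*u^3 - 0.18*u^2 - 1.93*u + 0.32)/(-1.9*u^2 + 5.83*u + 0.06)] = (5.6843418860808e-14*u^4 - 74.1555100000001*u^3 - 9.64145999999997*u^2 + 22.5588*u - 23.174788)/(6.859*u^6 - 63.1389*u^5 + 193.08693*u^4 - 194.167567*u^3 - 6.097482*u^2 - 0.062964*u - 0.000216)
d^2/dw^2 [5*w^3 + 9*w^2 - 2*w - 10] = 30*w + 18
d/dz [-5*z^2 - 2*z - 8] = -10*z - 2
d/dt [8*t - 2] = 8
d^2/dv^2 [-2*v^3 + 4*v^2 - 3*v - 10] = 8 - 12*v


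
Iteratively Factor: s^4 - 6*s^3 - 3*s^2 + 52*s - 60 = (s - 2)*(s^3 - 4*s^2 - 11*s + 30) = (s - 2)*(s + 3)*(s^2 - 7*s + 10) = (s - 5)*(s - 2)*(s + 3)*(s - 2)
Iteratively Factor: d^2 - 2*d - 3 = (d - 3)*(d + 1)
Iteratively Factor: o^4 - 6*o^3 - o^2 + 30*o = (o - 5)*(o^3 - o^2 - 6*o) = (o - 5)*(o - 3)*(o^2 + 2*o) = (o - 5)*(o - 3)*(o + 2)*(o)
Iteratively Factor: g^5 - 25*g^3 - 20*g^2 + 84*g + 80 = (g + 4)*(g^4 - 4*g^3 - 9*g^2 + 16*g + 20) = (g + 1)*(g + 4)*(g^3 - 5*g^2 - 4*g + 20) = (g - 5)*(g + 1)*(g + 4)*(g^2 - 4) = (g - 5)*(g - 2)*(g + 1)*(g + 4)*(g + 2)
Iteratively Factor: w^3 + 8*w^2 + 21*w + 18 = (w + 2)*(w^2 + 6*w + 9) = (w + 2)*(w + 3)*(w + 3)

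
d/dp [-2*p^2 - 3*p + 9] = -4*p - 3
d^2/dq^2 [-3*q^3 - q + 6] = -18*q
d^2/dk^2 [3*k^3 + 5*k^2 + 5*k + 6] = 18*k + 10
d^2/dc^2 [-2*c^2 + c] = -4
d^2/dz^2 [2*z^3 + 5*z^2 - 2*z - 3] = 12*z + 10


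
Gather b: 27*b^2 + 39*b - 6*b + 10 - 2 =27*b^2 + 33*b + 8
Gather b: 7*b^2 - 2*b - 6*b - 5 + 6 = 7*b^2 - 8*b + 1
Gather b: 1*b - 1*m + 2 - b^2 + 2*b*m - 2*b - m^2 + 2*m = -b^2 + b*(2*m - 1) - m^2 + m + 2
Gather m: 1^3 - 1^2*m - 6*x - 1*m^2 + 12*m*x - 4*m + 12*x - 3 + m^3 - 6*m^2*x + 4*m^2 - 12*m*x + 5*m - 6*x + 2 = m^3 + m^2*(3 - 6*x)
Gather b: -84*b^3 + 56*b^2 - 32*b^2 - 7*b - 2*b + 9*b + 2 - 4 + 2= -84*b^3 + 24*b^2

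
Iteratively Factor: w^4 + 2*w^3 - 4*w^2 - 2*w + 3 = (w - 1)*(w^3 + 3*w^2 - w - 3) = (w - 1)*(w + 1)*(w^2 + 2*w - 3) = (w - 1)*(w + 1)*(w + 3)*(w - 1)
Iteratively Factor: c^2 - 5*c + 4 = (c - 4)*(c - 1)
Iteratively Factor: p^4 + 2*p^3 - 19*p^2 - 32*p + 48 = (p - 4)*(p^3 + 6*p^2 + 5*p - 12) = (p - 4)*(p + 4)*(p^2 + 2*p - 3) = (p - 4)*(p - 1)*(p + 4)*(p + 3)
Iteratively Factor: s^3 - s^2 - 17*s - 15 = (s + 1)*(s^2 - 2*s - 15) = (s + 1)*(s + 3)*(s - 5)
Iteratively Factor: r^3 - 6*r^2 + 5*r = (r - 1)*(r^2 - 5*r) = r*(r - 1)*(r - 5)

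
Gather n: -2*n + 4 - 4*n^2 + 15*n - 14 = -4*n^2 + 13*n - 10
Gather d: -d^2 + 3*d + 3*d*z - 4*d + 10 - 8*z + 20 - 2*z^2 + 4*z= -d^2 + d*(3*z - 1) - 2*z^2 - 4*z + 30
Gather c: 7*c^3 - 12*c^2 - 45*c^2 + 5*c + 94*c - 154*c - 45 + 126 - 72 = 7*c^3 - 57*c^2 - 55*c + 9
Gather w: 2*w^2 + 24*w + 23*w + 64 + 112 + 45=2*w^2 + 47*w + 221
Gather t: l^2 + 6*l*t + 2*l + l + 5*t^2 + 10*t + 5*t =l^2 + 3*l + 5*t^2 + t*(6*l + 15)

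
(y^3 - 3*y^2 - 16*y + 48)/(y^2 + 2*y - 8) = (y^2 - 7*y + 12)/(y - 2)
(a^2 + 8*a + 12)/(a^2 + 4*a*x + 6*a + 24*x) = (a + 2)/(a + 4*x)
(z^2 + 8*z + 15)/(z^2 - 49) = (z^2 + 8*z + 15)/(z^2 - 49)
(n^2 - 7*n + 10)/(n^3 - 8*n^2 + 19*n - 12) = (n^2 - 7*n + 10)/(n^3 - 8*n^2 + 19*n - 12)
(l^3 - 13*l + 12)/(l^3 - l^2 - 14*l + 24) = (l - 1)/(l - 2)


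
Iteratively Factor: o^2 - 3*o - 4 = (o - 4)*(o + 1)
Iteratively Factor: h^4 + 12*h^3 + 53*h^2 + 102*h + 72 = (h + 4)*(h^3 + 8*h^2 + 21*h + 18) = (h + 3)*(h + 4)*(h^2 + 5*h + 6) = (h + 2)*(h + 3)*(h + 4)*(h + 3)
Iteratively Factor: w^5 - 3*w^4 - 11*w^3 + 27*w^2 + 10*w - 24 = (w - 1)*(w^4 - 2*w^3 - 13*w^2 + 14*w + 24) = (w - 2)*(w - 1)*(w^3 - 13*w - 12) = (w - 2)*(w - 1)*(w + 1)*(w^2 - w - 12) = (w - 4)*(w - 2)*(w - 1)*(w + 1)*(w + 3)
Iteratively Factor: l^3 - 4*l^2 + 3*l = (l)*(l^2 - 4*l + 3) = l*(l - 1)*(l - 3)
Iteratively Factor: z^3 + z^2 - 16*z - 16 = (z + 4)*(z^2 - 3*z - 4) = (z - 4)*(z + 4)*(z + 1)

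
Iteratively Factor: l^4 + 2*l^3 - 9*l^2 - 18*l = (l - 3)*(l^3 + 5*l^2 + 6*l) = (l - 3)*(l + 2)*(l^2 + 3*l) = l*(l - 3)*(l + 2)*(l + 3)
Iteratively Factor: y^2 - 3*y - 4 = (y - 4)*(y + 1)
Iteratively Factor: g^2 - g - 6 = (g - 3)*(g + 2)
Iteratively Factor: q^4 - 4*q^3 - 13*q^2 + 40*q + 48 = (q + 1)*(q^3 - 5*q^2 - 8*q + 48) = (q - 4)*(q + 1)*(q^2 - q - 12) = (q - 4)*(q + 1)*(q + 3)*(q - 4)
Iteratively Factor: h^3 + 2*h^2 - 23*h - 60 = (h - 5)*(h^2 + 7*h + 12) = (h - 5)*(h + 4)*(h + 3)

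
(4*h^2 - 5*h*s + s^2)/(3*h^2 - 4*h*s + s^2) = (-4*h + s)/(-3*h + s)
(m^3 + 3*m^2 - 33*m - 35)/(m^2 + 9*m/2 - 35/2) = 2*(m^2 - 4*m - 5)/(2*m - 5)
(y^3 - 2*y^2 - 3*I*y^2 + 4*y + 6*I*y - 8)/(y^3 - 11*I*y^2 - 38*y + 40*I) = (y^2 + y*(-2 + I) - 2*I)/(y^2 - 7*I*y - 10)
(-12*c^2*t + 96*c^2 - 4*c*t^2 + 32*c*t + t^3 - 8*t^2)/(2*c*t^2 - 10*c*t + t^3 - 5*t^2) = (-6*c*t + 48*c + t^2 - 8*t)/(t*(t - 5))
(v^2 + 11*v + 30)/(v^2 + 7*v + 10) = (v + 6)/(v + 2)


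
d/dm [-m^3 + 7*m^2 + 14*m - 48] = -3*m^2 + 14*m + 14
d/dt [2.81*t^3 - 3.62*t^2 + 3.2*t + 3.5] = 8.43*t^2 - 7.24*t + 3.2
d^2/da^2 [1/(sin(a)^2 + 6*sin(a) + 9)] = 2*(3*sin(a) + cos(2*a) + 2)/(sin(a) + 3)^4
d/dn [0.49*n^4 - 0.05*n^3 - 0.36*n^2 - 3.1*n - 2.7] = 1.96*n^3 - 0.15*n^2 - 0.72*n - 3.1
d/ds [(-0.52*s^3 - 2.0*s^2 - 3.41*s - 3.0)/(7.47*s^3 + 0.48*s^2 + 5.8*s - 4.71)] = (14.6904*s^4 + 44.9134*s^3 + 64.6144*s^2 + 21.72*s + 33.4611)/(55.8009*s^6 + 7.1712*s^5 + 86.8824*s^4 - 64.7994*s^3 + 29.1184*s^2 - 54.636*s + 22.1841)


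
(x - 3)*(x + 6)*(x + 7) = x^3 + 10*x^2 + 3*x - 126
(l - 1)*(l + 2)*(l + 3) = l^3 + 4*l^2 + l - 6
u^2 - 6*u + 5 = (u - 5)*(u - 1)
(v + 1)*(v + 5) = v^2 + 6*v + 5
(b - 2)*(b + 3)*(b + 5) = b^3 + 6*b^2 - b - 30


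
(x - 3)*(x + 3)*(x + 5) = x^3 + 5*x^2 - 9*x - 45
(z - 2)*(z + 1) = z^2 - z - 2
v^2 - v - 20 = (v - 5)*(v + 4)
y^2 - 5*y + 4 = (y - 4)*(y - 1)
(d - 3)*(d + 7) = d^2 + 4*d - 21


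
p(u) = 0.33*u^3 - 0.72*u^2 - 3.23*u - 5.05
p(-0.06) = -4.86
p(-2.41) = -6.07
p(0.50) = -6.80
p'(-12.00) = 156.61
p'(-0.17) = -2.96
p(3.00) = -12.31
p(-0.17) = -4.52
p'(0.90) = -3.72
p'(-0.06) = -3.14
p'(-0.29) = -2.73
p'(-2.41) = 5.99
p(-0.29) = -4.18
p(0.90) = -8.30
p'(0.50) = -3.70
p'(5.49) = 18.70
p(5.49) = 10.12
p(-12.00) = -640.21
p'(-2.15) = 4.44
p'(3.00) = 1.36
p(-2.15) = -4.71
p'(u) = 0.99*u^2 - 1.44*u - 3.23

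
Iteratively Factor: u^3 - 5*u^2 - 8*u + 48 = (u + 3)*(u^2 - 8*u + 16) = (u - 4)*(u + 3)*(u - 4)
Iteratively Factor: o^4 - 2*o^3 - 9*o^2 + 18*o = (o - 3)*(o^3 + o^2 - 6*o) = (o - 3)*(o - 2)*(o^2 + 3*o) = (o - 3)*(o - 2)*(o + 3)*(o)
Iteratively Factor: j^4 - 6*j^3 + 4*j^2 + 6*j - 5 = (j - 5)*(j^3 - j^2 - j + 1) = (j - 5)*(j - 1)*(j^2 - 1) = (j - 5)*(j - 1)*(j + 1)*(j - 1)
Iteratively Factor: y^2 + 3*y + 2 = (y + 1)*(y + 2)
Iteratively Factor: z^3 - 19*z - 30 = (z + 2)*(z^2 - 2*z - 15) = (z - 5)*(z + 2)*(z + 3)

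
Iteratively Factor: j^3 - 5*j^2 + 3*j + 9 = (j - 3)*(j^2 - 2*j - 3) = (j - 3)^2*(j + 1)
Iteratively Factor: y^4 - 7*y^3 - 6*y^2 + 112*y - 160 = (y - 4)*(y^3 - 3*y^2 - 18*y + 40) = (y - 4)*(y - 2)*(y^2 - y - 20) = (y - 4)*(y - 2)*(y + 4)*(y - 5)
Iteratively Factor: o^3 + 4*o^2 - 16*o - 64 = (o - 4)*(o^2 + 8*o + 16) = (o - 4)*(o + 4)*(o + 4)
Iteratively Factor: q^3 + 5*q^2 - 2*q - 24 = (q - 2)*(q^2 + 7*q + 12) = (q - 2)*(q + 4)*(q + 3)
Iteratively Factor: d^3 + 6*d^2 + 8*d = (d + 4)*(d^2 + 2*d) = (d + 2)*(d + 4)*(d)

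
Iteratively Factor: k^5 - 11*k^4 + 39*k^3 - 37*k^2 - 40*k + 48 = (k - 1)*(k^4 - 10*k^3 + 29*k^2 - 8*k - 48) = (k - 4)*(k - 1)*(k^3 - 6*k^2 + 5*k + 12) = (k - 4)*(k - 3)*(k - 1)*(k^2 - 3*k - 4) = (k - 4)^2*(k - 3)*(k - 1)*(k + 1)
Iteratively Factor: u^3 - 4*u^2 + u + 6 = (u + 1)*(u^2 - 5*u + 6) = (u - 2)*(u + 1)*(u - 3)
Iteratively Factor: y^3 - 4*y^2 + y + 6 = (y - 3)*(y^2 - y - 2) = (y - 3)*(y - 2)*(y + 1)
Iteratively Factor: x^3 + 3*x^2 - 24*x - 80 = (x + 4)*(x^2 - x - 20) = (x + 4)^2*(x - 5)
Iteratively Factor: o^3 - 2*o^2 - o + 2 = (o + 1)*(o^2 - 3*o + 2) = (o - 1)*(o + 1)*(o - 2)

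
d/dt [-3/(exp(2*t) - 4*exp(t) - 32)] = 6*(exp(t) - 2)*exp(t)/(-exp(2*t) + 4*exp(t) + 32)^2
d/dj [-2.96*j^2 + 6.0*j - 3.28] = 6.0 - 5.92*j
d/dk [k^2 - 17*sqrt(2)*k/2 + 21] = 2*k - 17*sqrt(2)/2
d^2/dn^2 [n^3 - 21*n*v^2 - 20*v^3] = 6*n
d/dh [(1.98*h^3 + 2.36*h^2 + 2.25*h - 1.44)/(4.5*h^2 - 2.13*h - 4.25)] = (8.91*h^4 - 8.4348*h^3 - 40.3968*h^2 - 7.1*h - 12.6297)/(20.25*h^4 - 19.17*h^3 - 33.7131*h^2 + 18.105*h + 18.0625)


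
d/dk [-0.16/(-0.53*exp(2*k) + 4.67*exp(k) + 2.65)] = (0.7472 - 0.1696*exp(k))*exp(k)/(-0.53*exp(2*k) + 4.67*exp(k) + 2.65)^2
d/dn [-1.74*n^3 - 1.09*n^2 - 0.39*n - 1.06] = -5.22*n^2 - 2.18*n - 0.39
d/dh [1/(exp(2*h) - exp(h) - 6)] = (1 - 2*exp(h))*exp(h)/(-exp(2*h) + exp(h) + 6)^2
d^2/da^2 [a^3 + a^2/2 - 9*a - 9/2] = 6*a + 1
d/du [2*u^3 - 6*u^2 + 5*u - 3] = 6*u^2 - 12*u + 5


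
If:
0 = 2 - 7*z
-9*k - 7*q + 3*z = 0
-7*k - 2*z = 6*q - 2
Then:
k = -34/35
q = 48/35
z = 2/7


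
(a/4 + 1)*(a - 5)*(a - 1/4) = a^3/4 - 5*a^2/16 - 79*a/16 + 5/4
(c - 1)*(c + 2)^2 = c^3 + 3*c^2 - 4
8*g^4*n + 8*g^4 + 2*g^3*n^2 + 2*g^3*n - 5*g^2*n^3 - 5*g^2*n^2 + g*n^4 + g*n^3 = (-4*g + n)*(-2*g + n)*(g + n)*(g*n + g)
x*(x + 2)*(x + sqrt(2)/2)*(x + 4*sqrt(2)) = x^4 + 2*x^3 + 9*sqrt(2)*x^3/2 + 4*x^2 + 9*sqrt(2)*x^2 + 8*x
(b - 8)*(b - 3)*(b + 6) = b^3 - 5*b^2 - 42*b + 144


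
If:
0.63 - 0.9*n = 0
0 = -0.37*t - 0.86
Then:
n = 0.70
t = -2.32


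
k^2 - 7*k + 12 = (k - 4)*(k - 3)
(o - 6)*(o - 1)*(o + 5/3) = o^3 - 16*o^2/3 - 17*o/3 + 10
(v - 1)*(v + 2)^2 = v^3 + 3*v^2 - 4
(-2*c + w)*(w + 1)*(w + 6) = -2*c*w^2 - 14*c*w - 12*c + w^3 + 7*w^2 + 6*w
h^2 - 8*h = h*(h - 8)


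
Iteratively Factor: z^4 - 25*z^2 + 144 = (z + 3)*(z^3 - 3*z^2 - 16*z + 48) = (z - 3)*(z + 3)*(z^2 - 16) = (z - 3)*(z + 3)*(z + 4)*(z - 4)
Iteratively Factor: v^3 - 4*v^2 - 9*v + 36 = (v - 3)*(v^2 - v - 12) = (v - 4)*(v - 3)*(v + 3)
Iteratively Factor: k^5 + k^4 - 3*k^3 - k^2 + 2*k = (k + 2)*(k^4 - k^3 - k^2 + k) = (k + 1)*(k + 2)*(k^3 - 2*k^2 + k) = k*(k + 1)*(k + 2)*(k^2 - 2*k + 1) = k*(k - 1)*(k + 1)*(k + 2)*(k - 1)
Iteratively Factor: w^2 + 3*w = (w)*(w + 3)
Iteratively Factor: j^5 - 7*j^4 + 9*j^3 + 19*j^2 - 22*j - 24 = (j - 4)*(j^4 - 3*j^3 - 3*j^2 + 7*j + 6) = (j - 4)*(j + 1)*(j^3 - 4*j^2 + j + 6) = (j - 4)*(j - 2)*(j + 1)*(j^2 - 2*j - 3) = (j - 4)*(j - 3)*(j - 2)*(j + 1)*(j + 1)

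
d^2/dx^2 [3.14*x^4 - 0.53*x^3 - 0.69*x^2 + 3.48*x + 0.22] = 37.68*x^2 - 3.18*x - 1.38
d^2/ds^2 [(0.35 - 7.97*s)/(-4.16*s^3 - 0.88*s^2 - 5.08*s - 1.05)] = (827.553792*s^5 + 102.375936*s^4 - 345.013376*s^3 - 463.76064*s^2 - 44.40072*s - 102.44164)/(71.991296*s^9 + 45.686784*s^8 + 273.401856*s^7 + 166.775296*s^6 + 356.928768*s^5 + 203.704896*s^4 + 173.019232*s^3 + 84.20076*s^2 + 16.8021*s + 1.157625)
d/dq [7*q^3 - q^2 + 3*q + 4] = 21*q^2 - 2*q + 3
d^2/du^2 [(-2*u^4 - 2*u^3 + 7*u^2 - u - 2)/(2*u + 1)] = 2*(-24*u^4 - 40*u^3 - 24*u^2 - 6*u + 1)/(8*u^3 + 12*u^2 + 6*u + 1)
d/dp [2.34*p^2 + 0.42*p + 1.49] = 4.68*p + 0.42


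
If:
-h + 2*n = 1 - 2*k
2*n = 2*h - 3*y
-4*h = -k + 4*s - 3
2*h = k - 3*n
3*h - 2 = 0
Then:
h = 2/3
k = 23/24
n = -1/8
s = 31/96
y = 19/36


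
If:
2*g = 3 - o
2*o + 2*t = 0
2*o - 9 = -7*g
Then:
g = 1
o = 1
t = -1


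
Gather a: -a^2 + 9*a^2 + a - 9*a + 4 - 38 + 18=8*a^2 - 8*a - 16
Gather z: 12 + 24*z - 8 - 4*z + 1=20*z + 5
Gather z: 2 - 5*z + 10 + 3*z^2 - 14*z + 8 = 3*z^2 - 19*z + 20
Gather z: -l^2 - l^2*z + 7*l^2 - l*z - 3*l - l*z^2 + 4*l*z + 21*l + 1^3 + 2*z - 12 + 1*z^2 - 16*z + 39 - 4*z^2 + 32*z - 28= 6*l^2 + 18*l + z^2*(-l - 3) + z*(-l^2 + 3*l + 18)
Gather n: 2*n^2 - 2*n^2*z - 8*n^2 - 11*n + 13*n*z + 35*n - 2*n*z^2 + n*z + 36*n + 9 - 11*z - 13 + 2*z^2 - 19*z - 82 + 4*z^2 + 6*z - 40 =n^2*(-2*z - 6) + n*(-2*z^2 + 14*z + 60) + 6*z^2 - 24*z - 126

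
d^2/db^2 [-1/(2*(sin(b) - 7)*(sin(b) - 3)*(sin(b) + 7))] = (9*sin(b)^6 - 33*sin(b)^5 - 74*sin(b)^4 - 834*sin(b)^3 + 4405*sin(b)^2 + 7203*sin(b) - 5684)/(2*(sin(b) - 7)^3*(sin(b) - 3)^3*(sin(b) + 7)^3)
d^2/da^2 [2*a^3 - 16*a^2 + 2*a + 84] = 12*a - 32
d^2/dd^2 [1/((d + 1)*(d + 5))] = 2*((d + 1)^2 + (d + 1)*(d + 5) + (d + 5)^2)/((d + 1)^3*(d + 5)^3)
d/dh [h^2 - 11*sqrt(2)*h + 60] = 2*h - 11*sqrt(2)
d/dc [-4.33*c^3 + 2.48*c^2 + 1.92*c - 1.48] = -12.99*c^2 + 4.96*c + 1.92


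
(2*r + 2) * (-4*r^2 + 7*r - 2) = -8*r^3 + 6*r^2 + 10*r - 4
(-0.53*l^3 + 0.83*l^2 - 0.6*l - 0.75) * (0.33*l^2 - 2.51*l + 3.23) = -0.1749*l^5 + 1.6042*l^4 - 3.9932*l^3 + 3.9394*l^2 - 0.0555000000000001*l - 2.4225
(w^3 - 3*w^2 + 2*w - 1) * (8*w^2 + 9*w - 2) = 8*w^5 - 15*w^4 - 13*w^3 + 16*w^2 - 13*w + 2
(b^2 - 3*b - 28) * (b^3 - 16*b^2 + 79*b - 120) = b^5 - 19*b^4 + 99*b^3 + 91*b^2 - 1852*b + 3360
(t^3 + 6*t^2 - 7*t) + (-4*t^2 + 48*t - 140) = t^3 + 2*t^2 + 41*t - 140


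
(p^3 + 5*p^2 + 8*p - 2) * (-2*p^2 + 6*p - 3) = -2*p^5 - 4*p^4 + 11*p^3 + 37*p^2 - 36*p + 6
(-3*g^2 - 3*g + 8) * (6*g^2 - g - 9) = -18*g^4 - 15*g^3 + 78*g^2 + 19*g - 72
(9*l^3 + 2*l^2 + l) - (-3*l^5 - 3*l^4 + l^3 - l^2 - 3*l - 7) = 3*l^5 + 3*l^4 + 8*l^3 + 3*l^2 + 4*l + 7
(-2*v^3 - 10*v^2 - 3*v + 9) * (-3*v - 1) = 6*v^4 + 32*v^3 + 19*v^2 - 24*v - 9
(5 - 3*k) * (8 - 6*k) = 18*k^2 - 54*k + 40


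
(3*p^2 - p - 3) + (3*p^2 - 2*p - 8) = 6*p^2 - 3*p - 11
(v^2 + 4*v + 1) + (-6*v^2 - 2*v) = -5*v^2 + 2*v + 1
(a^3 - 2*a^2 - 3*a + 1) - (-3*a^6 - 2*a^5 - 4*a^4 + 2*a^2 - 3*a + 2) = 3*a^6 + 2*a^5 + 4*a^4 + a^3 - 4*a^2 - 1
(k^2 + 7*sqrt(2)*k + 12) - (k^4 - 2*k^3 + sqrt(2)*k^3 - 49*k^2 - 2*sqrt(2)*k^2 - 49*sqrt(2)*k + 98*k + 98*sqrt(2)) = -k^4 - sqrt(2)*k^3 + 2*k^3 + 2*sqrt(2)*k^2 + 50*k^2 - 98*k + 56*sqrt(2)*k - 98*sqrt(2) + 12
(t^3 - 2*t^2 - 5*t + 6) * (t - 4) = t^4 - 6*t^3 + 3*t^2 + 26*t - 24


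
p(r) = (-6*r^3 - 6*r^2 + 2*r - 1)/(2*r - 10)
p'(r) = (-18*r^2 - 12*r + 2)/(2*r - 10) - 2*(-6*r^3 - 6*r^2 + 2*r - 1)/(2*r - 10)^2 = 3*(-4*r^3 + 28*r^2 + 20*r - 3)/(2*(r^2 - 10*r + 25))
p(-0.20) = 0.15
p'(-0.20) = -0.32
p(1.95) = 10.56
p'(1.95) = 18.19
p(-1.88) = -1.01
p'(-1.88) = 2.69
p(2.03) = 12.10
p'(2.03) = 20.33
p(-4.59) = -23.13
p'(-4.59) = 14.38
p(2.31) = 19.03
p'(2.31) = 29.71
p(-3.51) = -10.43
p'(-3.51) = 9.21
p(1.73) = 7.12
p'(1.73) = 13.28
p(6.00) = -750.50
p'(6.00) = 391.50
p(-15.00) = -471.72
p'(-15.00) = 73.11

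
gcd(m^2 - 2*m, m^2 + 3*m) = m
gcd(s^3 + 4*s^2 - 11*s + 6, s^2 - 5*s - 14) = 1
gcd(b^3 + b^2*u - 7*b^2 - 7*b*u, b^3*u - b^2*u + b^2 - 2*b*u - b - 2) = 1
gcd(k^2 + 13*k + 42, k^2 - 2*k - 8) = 1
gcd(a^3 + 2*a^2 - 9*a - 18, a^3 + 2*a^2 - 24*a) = 1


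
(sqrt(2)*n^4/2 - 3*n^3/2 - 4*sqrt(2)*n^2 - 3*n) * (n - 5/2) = sqrt(2)*n^5/2 - 5*sqrt(2)*n^4/4 - 3*n^4/2 - 4*sqrt(2)*n^3 + 15*n^3/4 - 3*n^2 + 10*sqrt(2)*n^2 + 15*n/2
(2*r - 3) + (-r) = r - 3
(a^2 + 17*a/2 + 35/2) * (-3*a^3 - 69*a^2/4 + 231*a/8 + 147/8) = -3*a^5 - 171*a^4/4 - 681*a^3/4 - 609*a^2/16 + 1323*a/2 + 5145/16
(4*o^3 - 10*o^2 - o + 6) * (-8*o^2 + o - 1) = -32*o^5 + 84*o^4 - 6*o^3 - 39*o^2 + 7*o - 6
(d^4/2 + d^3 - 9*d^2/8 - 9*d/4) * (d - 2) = d^5/2 - 25*d^3/8 + 9*d/2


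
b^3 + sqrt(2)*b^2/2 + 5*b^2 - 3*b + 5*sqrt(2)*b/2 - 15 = (b + 5)*(b - sqrt(2))*(b + 3*sqrt(2)/2)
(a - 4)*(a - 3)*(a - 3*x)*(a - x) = a^4 - 4*a^3*x - 7*a^3 + 3*a^2*x^2 + 28*a^2*x + 12*a^2 - 21*a*x^2 - 48*a*x + 36*x^2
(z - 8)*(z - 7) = z^2 - 15*z + 56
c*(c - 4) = c^2 - 4*c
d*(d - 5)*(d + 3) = d^3 - 2*d^2 - 15*d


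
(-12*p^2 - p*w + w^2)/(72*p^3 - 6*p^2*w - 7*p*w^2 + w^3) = -1/(6*p - w)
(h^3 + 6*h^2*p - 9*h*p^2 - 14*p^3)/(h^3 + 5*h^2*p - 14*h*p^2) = (h + p)/h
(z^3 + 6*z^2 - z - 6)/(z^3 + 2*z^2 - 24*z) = (z^2 - 1)/(z*(z - 4))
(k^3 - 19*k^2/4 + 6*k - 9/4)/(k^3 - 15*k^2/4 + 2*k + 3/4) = (4*k - 3)/(4*k + 1)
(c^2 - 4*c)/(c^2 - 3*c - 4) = c/(c + 1)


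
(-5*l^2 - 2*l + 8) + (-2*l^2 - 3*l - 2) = -7*l^2 - 5*l + 6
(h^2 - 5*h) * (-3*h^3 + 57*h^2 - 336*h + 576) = -3*h^5 + 72*h^4 - 621*h^3 + 2256*h^2 - 2880*h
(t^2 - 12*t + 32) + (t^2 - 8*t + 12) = 2*t^2 - 20*t + 44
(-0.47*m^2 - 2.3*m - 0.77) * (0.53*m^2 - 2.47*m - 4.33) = -0.2491*m^4 - 0.0580999999999998*m^3 + 7.308*m^2 + 11.8609*m + 3.3341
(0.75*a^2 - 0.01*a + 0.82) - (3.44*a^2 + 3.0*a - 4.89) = -2.69*a^2 - 3.01*a + 5.71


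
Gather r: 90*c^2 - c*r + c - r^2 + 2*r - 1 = 90*c^2 + c - r^2 + r*(2 - c) - 1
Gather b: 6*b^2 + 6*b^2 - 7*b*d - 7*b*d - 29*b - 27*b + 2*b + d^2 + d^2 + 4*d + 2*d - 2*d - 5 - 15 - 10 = 12*b^2 + b*(-14*d - 54) + 2*d^2 + 4*d - 30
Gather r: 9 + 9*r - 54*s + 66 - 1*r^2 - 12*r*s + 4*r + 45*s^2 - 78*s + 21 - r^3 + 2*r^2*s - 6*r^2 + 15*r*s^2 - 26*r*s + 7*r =-r^3 + r^2*(2*s - 7) + r*(15*s^2 - 38*s + 20) + 45*s^2 - 132*s + 96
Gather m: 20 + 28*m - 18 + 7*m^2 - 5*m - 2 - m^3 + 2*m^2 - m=-m^3 + 9*m^2 + 22*m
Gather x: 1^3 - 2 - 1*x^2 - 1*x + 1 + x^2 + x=0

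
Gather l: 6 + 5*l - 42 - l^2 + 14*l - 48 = -l^2 + 19*l - 84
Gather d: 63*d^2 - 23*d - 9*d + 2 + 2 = 63*d^2 - 32*d + 4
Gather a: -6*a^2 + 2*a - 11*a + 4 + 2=-6*a^2 - 9*a + 6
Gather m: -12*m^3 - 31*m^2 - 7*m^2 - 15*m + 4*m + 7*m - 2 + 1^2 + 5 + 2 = -12*m^3 - 38*m^2 - 4*m + 6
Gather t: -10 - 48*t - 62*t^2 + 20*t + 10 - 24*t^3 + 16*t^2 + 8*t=-24*t^3 - 46*t^2 - 20*t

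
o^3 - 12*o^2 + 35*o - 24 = (o - 8)*(o - 3)*(o - 1)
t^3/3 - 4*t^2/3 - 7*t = t*(t/3 + 1)*(t - 7)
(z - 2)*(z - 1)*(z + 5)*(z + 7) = z^4 + 9*z^3 + z^2 - 81*z + 70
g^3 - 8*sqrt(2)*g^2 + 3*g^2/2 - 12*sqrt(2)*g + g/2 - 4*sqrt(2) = (g + 1/2)*(g + 1)*(g - 8*sqrt(2))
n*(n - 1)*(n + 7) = n^3 + 6*n^2 - 7*n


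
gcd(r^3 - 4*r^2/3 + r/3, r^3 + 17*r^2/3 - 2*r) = r^2 - r/3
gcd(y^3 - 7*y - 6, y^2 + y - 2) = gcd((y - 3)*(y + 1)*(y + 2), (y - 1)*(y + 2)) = y + 2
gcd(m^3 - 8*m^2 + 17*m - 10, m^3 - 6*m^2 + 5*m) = m^2 - 6*m + 5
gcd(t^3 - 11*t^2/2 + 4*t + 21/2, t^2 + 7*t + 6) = t + 1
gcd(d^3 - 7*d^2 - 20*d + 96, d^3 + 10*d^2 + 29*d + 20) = d + 4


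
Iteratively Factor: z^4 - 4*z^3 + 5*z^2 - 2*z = (z - 1)*(z^3 - 3*z^2 + 2*z) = (z - 1)^2*(z^2 - 2*z) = z*(z - 1)^2*(z - 2)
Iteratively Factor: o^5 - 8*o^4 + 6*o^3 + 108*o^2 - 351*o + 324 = (o - 3)*(o^4 - 5*o^3 - 9*o^2 + 81*o - 108) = (o - 3)^2*(o^3 - 2*o^2 - 15*o + 36) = (o - 3)^3*(o^2 + o - 12) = (o - 3)^3*(o + 4)*(o - 3)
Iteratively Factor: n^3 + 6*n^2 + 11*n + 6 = (n + 1)*(n^2 + 5*n + 6) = (n + 1)*(n + 3)*(n + 2)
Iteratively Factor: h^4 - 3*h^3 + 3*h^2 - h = (h - 1)*(h^3 - 2*h^2 + h) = (h - 1)^2*(h^2 - h) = (h - 1)^3*(h)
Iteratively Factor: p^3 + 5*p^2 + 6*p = (p + 2)*(p^2 + 3*p) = p*(p + 2)*(p + 3)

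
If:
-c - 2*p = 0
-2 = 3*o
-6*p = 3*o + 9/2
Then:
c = 5/6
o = -2/3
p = -5/12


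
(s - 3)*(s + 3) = s^2 - 9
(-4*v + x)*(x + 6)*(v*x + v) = -4*v^2*x^2 - 28*v^2*x - 24*v^2 + v*x^3 + 7*v*x^2 + 6*v*x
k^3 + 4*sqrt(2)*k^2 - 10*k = k*(k - sqrt(2))*(k + 5*sqrt(2))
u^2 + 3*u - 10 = (u - 2)*(u + 5)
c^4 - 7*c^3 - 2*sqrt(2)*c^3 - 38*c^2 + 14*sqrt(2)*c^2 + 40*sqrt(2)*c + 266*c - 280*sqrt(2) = (c - 7)*(c - 5*sqrt(2))*(c - sqrt(2))*(c + 4*sqrt(2))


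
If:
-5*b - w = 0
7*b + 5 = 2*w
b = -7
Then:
No Solution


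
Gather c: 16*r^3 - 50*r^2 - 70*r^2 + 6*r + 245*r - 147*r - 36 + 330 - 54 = 16*r^3 - 120*r^2 + 104*r + 240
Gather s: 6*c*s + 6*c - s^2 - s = 6*c - s^2 + s*(6*c - 1)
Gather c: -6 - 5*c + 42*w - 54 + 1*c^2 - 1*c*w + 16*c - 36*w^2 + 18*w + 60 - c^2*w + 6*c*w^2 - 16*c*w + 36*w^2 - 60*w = c^2*(1 - w) + c*(6*w^2 - 17*w + 11)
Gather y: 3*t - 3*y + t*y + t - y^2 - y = 4*t - y^2 + y*(t - 4)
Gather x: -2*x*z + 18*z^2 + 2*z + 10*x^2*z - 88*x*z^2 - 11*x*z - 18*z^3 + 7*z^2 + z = 10*x^2*z + x*(-88*z^2 - 13*z) - 18*z^3 + 25*z^2 + 3*z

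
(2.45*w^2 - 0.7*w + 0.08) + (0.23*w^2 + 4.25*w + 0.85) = 2.68*w^2 + 3.55*w + 0.93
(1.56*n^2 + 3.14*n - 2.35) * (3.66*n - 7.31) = 5.7096*n^3 + 0.0888000000000027*n^2 - 31.5544*n + 17.1785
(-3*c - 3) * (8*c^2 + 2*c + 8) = -24*c^3 - 30*c^2 - 30*c - 24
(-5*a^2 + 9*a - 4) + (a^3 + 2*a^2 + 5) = a^3 - 3*a^2 + 9*a + 1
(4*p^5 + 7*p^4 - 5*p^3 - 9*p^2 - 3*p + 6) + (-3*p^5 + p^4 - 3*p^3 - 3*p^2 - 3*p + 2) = p^5 + 8*p^4 - 8*p^3 - 12*p^2 - 6*p + 8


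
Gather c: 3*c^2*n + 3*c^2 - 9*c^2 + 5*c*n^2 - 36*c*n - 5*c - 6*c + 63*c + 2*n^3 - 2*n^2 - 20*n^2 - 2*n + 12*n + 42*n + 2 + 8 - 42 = c^2*(3*n - 6) + c*(5*n^2 - 36*n + 52) + 2*n^3 - 22*n^2 + 52*n - 32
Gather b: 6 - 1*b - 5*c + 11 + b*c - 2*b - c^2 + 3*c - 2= b*(c - 3) - c^2 - 2*c + 15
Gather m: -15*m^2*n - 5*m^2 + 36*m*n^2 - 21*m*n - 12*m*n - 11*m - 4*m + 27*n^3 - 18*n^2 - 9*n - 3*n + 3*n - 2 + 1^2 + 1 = m^2*(-15*n - 5) + m*(36*n^2 - 33*n - 15) + 27*n^3 - 18*n^2 - 9*n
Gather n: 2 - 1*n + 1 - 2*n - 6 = -3*n - 3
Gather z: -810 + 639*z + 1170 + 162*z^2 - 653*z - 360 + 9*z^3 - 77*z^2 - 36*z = 9*z^3 + 85*z^2 - 50*z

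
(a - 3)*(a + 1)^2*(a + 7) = a^4 + 6*a^3 - 12*a^2 - 38*a - 21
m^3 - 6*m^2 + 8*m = m*(m - 4)*(m - 2)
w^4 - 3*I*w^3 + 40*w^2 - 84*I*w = w*(w - 7*I)*(w - 2*I)*(w + 6*I)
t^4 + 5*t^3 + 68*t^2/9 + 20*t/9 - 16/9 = (t - 1/3)*(t + 4/3)*(t + 2)^2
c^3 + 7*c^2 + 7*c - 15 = (c - 1)*(c + 3)*(c + 5)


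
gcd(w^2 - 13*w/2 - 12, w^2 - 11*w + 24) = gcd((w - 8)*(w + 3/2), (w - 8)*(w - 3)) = w - 8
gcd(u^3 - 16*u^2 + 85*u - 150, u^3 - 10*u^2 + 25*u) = u^2 - 10*u + 25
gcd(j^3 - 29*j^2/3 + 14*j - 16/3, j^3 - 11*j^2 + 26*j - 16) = j^2 - 9*j + 8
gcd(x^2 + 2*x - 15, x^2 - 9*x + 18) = x - 3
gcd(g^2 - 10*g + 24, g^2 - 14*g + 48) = g - 6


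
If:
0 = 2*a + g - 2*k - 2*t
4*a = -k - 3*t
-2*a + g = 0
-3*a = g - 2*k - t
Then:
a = 0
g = 0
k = 0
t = 0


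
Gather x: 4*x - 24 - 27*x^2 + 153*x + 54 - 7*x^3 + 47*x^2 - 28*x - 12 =-7*x^3 + 20*x^2 + 129*x + 18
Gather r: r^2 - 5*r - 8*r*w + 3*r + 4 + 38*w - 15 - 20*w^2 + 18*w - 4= r^2 + r*(-8*w - 2) - 20*w^2 + 56*w - 15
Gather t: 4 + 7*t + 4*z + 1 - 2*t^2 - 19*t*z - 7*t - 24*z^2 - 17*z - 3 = -2*t^2 - 19*t*z - 24*z^2 - 13*z + 2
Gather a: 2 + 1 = 3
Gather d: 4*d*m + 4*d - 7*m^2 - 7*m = d*(4*m + 4) - 7*m^2 - 7*m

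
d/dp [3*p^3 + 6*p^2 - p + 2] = 9*p^2 + 12*p - 1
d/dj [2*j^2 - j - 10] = 4*j - 1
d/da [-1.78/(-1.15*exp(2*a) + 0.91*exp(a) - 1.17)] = (1.6198 - 4.094*exp(a))*exp(a)/(1.15*exp(2*a) - 0.91*exp(a) + 1.17)^2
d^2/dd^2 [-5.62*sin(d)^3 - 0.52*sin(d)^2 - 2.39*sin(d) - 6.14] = 6.605*sin(d) - 12.645*sin(3*d) - 1.04*cos(2*d)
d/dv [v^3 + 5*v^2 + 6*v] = 3*v^2 + 10*v + 6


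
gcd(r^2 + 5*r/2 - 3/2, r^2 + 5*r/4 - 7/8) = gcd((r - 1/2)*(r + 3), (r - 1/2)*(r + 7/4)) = r - 1/2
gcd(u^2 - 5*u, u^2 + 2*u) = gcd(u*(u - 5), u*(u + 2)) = u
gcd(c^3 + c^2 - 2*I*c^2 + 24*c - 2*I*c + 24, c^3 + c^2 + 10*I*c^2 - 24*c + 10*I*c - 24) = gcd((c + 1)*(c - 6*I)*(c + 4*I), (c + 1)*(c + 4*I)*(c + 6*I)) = c^2 + c*(1 + 4*I) + 4*I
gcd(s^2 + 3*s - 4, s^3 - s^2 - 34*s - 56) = s + 4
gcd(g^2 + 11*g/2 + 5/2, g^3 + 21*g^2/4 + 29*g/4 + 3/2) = 1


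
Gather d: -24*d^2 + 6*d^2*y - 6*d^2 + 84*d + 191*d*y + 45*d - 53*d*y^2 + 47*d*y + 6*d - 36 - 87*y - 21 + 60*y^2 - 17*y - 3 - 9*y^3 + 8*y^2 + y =d^2*(6*y - 30) + d*(-53*y^2 + 238*y + 135) - 9*y^3 + 68*y^2 - 103*y - 60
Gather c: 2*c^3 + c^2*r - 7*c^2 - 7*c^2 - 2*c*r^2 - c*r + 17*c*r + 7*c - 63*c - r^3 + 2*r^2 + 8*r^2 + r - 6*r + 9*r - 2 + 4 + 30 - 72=2*c^3 + c^2*(r - 14) + c*(-2*r^2 + 16*r - 56) - r^3 + 10*r^2 + 4*r - 40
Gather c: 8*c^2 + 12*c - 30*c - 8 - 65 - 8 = 8*c^2 - 18*c - 81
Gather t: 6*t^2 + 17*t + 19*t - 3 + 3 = 6*t^2 + 36*t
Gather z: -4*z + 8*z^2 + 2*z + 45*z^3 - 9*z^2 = 45*z^3 - z^2 - 2*z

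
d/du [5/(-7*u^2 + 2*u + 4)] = 10*(7*u - 1)/(-7*u^2 + 2*u + 4)^2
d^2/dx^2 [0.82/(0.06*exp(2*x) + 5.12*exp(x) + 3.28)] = (0.82*(0.12*exp(x) + 5.12)*(0.24*exp(x) + 10.24)*exp(x) - (0.1968*exp(x) + 4.1984)*(0.06*exp(2*x) + 5.12*exp(x) + 3.28))*exp(x)/(0.06*exp(2*x) + 5.12*exp(x) + 3.28)^3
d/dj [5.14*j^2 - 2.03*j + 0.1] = 10.28*j - 2.03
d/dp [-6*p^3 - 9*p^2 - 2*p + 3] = -18*p^2 - 18*p - 2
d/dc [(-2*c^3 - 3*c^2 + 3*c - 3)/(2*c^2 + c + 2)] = (-4*c^4 - 4*c^3 - 21*c^2 + 9)/(4*c^4 + 4*c^3 + 9*c^2 + 4*c + 4)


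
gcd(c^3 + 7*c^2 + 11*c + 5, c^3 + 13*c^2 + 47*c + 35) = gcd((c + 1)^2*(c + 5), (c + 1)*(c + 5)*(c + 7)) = c^2 + 6*c + 5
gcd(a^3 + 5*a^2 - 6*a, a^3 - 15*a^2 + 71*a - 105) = 1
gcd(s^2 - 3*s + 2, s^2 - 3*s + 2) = s^2 - 3*s + 2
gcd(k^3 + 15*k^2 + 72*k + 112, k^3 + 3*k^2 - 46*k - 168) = k + 4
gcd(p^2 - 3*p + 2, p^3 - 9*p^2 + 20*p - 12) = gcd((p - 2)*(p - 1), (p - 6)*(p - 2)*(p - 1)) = p^2 - 3*p + 2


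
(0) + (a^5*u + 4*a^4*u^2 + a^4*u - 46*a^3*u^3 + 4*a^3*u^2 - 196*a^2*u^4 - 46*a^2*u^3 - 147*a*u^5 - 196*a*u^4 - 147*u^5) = a^5*u + 4*a^4*u^2 + a^4*u - 46*a^3*u^3 + 4*a^3*u^2 - 196*a^2*u^4 - 46*a^2*u^3 - 147*a*u^5 - 196*a*u^4 - 147*u^5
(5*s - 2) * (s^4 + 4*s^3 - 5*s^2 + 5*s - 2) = 5*s^5 + 18*s^4 - 33*s^3 + 35*s^2 - 20*s + 4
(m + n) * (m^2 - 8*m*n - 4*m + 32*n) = m^3 - 7*m^2*n - 4*m^2 - 8*m*n^2 + 28*m*n + 32*n^2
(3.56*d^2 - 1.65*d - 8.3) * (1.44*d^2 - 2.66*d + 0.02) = 5.1264*d^4 - 11.8456*d^3 - 7.4918*d^2 + 22.045*d - 0.166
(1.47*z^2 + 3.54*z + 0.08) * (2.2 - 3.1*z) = -4.557*z^3 - 7.74*z^2 + 7.54*z + 0.176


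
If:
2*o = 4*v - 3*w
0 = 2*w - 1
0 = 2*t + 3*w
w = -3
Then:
No Solution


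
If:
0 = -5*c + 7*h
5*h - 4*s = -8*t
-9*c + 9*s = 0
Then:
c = 56*t/3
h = 40*t/3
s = 56*t/3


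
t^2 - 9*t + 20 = (t - 5)*(t - 4)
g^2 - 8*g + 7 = (g - 7)*(g - 1)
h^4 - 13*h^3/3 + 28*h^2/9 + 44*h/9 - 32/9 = (h - 8/3)*(h - 2)*(h - 2/3)*(h + 1)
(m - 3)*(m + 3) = m^2 - 9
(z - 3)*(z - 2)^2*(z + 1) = z^4 - 6*z^3 + 9*z^2 + 4*z - 12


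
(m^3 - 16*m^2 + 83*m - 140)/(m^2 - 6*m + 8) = (m^2 - 12*m + 35)/(m - 2)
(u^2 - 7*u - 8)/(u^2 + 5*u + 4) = (u - 8)/(u + 4)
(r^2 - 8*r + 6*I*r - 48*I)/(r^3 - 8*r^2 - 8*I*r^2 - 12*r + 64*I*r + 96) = (r + 6*I)/(r^2 - 8*I*r - 12)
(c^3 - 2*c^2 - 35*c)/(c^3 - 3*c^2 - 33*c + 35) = c/(c - 1)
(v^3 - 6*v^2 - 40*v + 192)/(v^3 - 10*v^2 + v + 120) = (v^2 + 2*v - 24)/(v^2 - 2*v - 15)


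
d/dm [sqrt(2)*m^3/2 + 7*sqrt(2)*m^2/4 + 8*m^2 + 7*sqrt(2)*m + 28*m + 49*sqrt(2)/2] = 3*sqrt(2)*m^2/2 + 7*sqrt(2)*m/2 + 16*m + 7*sqrt(2) + 28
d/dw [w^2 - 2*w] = 2*w - 2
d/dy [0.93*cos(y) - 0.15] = -0.93*sin(y)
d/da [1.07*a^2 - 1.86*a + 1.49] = 2.14*a - 1.86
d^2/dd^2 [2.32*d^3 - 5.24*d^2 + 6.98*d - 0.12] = 13.92*d - 10.48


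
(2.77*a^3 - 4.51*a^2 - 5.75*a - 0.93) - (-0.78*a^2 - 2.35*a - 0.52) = 2.77*a^3 - 3.73*a^2 - 3.4*a - 0.41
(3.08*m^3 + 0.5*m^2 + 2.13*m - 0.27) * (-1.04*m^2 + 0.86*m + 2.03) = -3.2032*m^5 + 2.1288*m^4 + 4.4672*m^3 + 3.1276*m^2 + 4.0917*m - 0.5481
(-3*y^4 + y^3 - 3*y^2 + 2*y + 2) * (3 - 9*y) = 27*y^5 - 18*y^4 + 30*y^3 - 27*y^2 - 12*y + 6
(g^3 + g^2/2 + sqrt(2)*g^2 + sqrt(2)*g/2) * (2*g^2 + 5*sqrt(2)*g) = 2*g^5 + g^4 + 7*sqrt(2)*g^4 + 7*sqrt(2)*g^3/2 + 10*g^3 + 5*g^2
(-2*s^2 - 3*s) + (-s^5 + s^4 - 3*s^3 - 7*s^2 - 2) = -s^5 + s^4 - 3*s^3 - 9*s^2 - 3*s - 2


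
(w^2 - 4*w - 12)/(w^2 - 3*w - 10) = (w - 6)/(w - 5)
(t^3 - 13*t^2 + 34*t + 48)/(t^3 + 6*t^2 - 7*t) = (t^3 - 13*t^2 + 34*t + 48)/(t*(t^2 + 6*t - 7))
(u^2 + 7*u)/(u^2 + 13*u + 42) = u/(u + 6)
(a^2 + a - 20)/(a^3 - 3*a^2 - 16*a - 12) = (-a^2 - a + 20)/(-a^3 + 3*a^2 + 16*a + 12)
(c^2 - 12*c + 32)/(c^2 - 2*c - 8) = (c - 8)/(c + 2)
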